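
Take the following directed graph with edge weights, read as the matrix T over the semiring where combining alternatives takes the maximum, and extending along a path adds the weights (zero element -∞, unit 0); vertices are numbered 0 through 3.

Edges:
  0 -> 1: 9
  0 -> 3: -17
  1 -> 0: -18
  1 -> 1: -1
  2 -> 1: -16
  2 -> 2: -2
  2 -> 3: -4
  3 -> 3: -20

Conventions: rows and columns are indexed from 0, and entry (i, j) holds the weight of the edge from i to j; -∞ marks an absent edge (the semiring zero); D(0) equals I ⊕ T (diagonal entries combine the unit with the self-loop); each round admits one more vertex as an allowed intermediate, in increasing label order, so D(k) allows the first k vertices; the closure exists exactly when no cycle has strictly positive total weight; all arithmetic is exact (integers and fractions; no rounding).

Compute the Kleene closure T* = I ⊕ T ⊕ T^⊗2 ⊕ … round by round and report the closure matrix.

D(0):
  [0, 9, -∞, -17]
  [-18, 0, -∞, -∞]
  [-∞, -16, 0, -4]
  [-∞, -∞, -∞, 0]
D(1):
  [0, 9, -∞, -17]
  [-18, 0, -∞, -35]
  [-∞, -16, 0, -4]
  [-∞, -∞, -∞, 0]
D(2):
  [0, 9, -∞, -17]
  [-18, 0, -∞, -35]
  [-34, -16, 0, -4]
  [-∞, -∞, -∞, 0]
D(3):
  [0, 9, -∞, -17]
  [-18, 0, -∞, -35]
  [-34, -16, 0, -4]
  [-∞, -∞, -∞, 0]
D(4):
  [0, 9, -∞, -17]
  [-18, 0, -∞, -35]
  [-34, -16, 0, -4]
  [-∞, -∞, -∞, 0]
Answer: T* = [[0, 9, -∞, -17], [-18, 0, -∞, -35], [-34, -16, 0, -4], [-∞, -∞, -∞, 0]]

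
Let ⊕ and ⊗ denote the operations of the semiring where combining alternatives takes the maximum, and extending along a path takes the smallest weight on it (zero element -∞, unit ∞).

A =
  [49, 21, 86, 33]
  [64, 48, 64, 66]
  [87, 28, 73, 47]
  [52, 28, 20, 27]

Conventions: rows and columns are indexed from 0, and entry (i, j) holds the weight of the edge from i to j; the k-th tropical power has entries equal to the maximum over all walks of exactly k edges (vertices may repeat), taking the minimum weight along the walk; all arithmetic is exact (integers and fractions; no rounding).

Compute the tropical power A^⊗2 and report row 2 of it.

A^⊗2:
  [86, 28, 73, 47]
  [64, 48, 64, 48]
  [73, 28, 86, 47]
  [49, 28, 52, 33]
Answer: row 2 of A^⊗2 = [73, 28, 86, 47]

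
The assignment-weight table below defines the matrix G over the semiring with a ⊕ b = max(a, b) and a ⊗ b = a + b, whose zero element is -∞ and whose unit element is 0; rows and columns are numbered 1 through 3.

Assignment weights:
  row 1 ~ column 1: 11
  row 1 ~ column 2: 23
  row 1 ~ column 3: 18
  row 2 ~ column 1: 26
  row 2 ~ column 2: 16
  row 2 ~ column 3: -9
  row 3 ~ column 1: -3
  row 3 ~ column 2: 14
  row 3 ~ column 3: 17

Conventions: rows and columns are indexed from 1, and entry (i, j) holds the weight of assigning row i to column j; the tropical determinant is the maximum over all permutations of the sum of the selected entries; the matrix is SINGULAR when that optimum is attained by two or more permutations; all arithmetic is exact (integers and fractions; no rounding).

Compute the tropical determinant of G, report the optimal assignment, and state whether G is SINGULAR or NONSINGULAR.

σ = (1, 2, 3): 11 + 16 + 17 = 44
σ = (1, 3, 2): 11 + (-9) + 14 = 16
σ = (2, 1, 3): 23 + 26 + 17 = 66
σ = (2, 3, 1): 23 + (-9) + (-3) = 11
σ = (3, 1, 2): 18 + 26 + 14 = 58
σ = (3, 2, 1): 18 + 16 + (-3) = 31
Optimal value attained by: σ = (2, 1, 3).
Answer: det⊕(G) = 66; verdict: NONSINGULAR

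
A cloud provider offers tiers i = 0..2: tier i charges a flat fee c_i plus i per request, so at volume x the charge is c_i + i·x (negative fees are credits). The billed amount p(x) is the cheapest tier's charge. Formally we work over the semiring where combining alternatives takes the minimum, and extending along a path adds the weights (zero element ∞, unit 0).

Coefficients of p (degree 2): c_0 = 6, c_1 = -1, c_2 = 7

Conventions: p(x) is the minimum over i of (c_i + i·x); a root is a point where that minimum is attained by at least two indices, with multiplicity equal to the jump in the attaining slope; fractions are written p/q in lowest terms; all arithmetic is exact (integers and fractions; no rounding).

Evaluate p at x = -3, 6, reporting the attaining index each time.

p(-3) = min(6+0·(-3)=6, -1+1·(-3)=-4, 7+2·(-3)=1) = -4 (attained by i=1)
p(6) = min(6+0·6=6, -1+1·6=5, 7+2·6=19) = 5 (attained by i=1)
Answer: p(-3) = -4; p(6) = 5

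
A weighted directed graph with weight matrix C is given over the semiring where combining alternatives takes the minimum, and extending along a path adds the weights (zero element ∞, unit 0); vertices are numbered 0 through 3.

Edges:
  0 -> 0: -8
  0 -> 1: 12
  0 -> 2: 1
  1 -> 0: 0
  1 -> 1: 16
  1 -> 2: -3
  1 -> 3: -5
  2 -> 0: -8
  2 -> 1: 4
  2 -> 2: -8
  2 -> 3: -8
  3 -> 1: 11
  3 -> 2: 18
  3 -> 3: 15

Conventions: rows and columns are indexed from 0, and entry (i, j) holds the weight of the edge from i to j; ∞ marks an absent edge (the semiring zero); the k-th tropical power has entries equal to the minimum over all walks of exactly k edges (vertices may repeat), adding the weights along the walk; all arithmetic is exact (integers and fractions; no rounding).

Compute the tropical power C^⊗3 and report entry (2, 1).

C^⊗2:
  [-16, 4, -7, -7]
  [-11, 1, -11, -11]
  [-16, -4, -16, -16]
  [10, 22, 8, 6]
C^⊗3:
  [-24, -4, -15, -15]
  [-19, -7, -19, -19]
  [-24, -12, -24, -24]
  [0, 12, 0, 0]
Key observation: the optimum is the walk 2->2->2->1, with weight (-8) + (-8) + 4 = -12.
Optimal value attained by: walk 2->2->2->1.
Answer: (C^⊗3)[2][1] = -12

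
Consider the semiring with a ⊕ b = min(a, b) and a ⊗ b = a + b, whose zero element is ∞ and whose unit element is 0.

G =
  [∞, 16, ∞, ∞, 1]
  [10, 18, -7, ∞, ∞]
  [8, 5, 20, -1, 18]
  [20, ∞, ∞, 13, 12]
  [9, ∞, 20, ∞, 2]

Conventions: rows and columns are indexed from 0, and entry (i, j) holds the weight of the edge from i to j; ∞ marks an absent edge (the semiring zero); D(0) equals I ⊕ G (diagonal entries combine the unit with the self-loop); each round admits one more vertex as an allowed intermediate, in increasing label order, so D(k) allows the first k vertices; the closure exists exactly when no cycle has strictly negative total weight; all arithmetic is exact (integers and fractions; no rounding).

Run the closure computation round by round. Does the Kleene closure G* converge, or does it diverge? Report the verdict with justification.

D(0):
  [0, 16, ∞, ∞, 1]
  [10, 0, -7, ∞, ∞]
  [8, 5, 0, -1, 18]
  [20, ∞, ∞, 0, 12]
  [9, ∞, 20, ∞, 0]
D(1):
  [0, 16, ∞, ∞, 1]
  [10, 0, -7, ∞, 11]
  [8, 5, 0, -1, 9]
  [20, 36, ∞, 0, 12]
  [9, 25, 20, ∞, 0]
Detection: at round 2, diagonal entry (2, 2) turns strictly negative.
Key observation: the cycle 2->1->2 has total weight 5 + (-7), which is strictly negative.
Answer: DIVERGES — negative cycle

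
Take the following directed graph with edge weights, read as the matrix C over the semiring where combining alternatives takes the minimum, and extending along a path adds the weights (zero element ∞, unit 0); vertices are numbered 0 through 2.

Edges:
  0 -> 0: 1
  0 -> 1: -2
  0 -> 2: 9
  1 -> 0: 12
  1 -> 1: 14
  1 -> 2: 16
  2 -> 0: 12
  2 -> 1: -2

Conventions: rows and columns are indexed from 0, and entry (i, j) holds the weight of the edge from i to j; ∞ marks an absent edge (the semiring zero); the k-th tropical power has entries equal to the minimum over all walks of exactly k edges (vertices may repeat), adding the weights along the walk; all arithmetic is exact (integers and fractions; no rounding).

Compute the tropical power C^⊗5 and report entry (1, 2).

C^⊗2:
  [2, -1, 10]
  [13, 10, 21]
  [10, 10, 14]
C^⊗3:
  [3, 0, 11]
  [14, 11, 22]
  [11, 8, 19]
C^⊗4:
  [4, 1, 12]
  [15, 12, 23]
  [12, 9, 20]
C^⊗5:
  [5, 2, 13]
  [16, 13, 24]
  [13, 10, 21]
Key observation: the optimum is the walk 1->0->0->0->0->2, with weight 12 + 1 + 1 + 1 + 9 = 24.
Optimal value attained by: walk 1->0->0->0->0->2.
Answer: (C^⊗5)[1][2] = 24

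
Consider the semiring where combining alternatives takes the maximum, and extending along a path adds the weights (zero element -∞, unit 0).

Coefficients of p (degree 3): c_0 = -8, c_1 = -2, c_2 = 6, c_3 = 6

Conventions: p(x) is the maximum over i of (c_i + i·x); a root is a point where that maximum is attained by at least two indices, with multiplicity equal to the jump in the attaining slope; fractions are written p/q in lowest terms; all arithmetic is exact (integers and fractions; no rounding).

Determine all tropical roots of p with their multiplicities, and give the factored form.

hull edge (i=0, c=-8) to (i=2, c=6): slope 7, span 2
hull edge (i=2, c=6) to (i=3, c=6): slope 0, span 1
Factored form: p(x) = 6 ⊗ (x ⊕ (-7)) ⊗ (x ⊕ (-7)) ⊗ (x ⊕ 0)
Answer: roots = -7 (mult 2), 0 (mult 1)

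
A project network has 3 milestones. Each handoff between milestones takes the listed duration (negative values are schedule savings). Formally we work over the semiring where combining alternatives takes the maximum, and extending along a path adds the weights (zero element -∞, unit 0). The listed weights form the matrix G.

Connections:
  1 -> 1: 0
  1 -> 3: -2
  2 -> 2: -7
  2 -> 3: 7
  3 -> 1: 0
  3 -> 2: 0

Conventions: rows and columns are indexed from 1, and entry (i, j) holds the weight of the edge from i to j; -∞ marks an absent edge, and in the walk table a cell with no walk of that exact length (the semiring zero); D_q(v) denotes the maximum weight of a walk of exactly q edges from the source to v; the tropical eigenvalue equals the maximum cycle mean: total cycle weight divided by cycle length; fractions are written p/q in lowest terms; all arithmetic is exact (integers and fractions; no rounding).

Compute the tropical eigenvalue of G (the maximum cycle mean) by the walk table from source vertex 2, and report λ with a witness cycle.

q=0: [-∞, 0, -∞]
q=1: [-∞, -7, 7]
q=2: [7, 7, 0]
q=3: [7, 0, 14]
Optimal cycle mean attained by: cycle 2->3->2, total 7 + 0, length 2.
Answer: λ = 7/2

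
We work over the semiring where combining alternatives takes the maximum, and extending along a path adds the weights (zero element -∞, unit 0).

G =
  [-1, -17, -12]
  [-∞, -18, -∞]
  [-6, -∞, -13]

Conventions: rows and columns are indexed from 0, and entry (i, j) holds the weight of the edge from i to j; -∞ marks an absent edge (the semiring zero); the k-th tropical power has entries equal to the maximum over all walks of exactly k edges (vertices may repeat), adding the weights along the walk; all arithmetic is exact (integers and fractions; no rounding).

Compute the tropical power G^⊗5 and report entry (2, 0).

G^⊗2:
  [-2, -18, -13]
  [-∞, -36, -∞]
  [-7, -23, -18]
G^⊗3:
  [-3, -19, -14]
  [-∞, -54, -∞]
  [-8, -24, -19]
G^⊗4:
  [-4, -20, -15]
  [-∞, -72, -∞]
  [-9, -25, -20]
G^⊗5:
  [-5, -21, -16]
  [-∞, -90, -∞]
  [-10, -26, -21]
Key observation: the optimum is the walk 2->0->0->0->0->0, with weight (-6) + (-1) + (-1) + (-1) + (-1) = -10.
Optimal value attained by: walk 2->0->0->0->0->0.
Answer: (G^⊗5)[2][0] = -10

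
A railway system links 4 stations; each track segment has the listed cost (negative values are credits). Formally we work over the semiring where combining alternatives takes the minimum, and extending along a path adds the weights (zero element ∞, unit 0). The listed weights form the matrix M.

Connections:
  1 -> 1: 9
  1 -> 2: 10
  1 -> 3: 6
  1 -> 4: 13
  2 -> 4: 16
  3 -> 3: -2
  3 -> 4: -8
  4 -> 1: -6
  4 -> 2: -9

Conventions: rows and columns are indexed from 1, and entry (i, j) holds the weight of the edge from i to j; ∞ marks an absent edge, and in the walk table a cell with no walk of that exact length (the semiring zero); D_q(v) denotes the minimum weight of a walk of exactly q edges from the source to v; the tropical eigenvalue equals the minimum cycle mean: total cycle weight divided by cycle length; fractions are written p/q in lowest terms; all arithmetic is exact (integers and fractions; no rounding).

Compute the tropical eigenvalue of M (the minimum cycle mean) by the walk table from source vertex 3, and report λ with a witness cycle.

q=0: [∞, ∞, 0, ∞]
q=1: [∞, ∞, -2, -8]
q=2: [-14, -17, -4, -10]
q=3: [-16, -19, -8, -12]
q=4: [-18, -21, -10, -16]
Optimal cycle mean attained by: cycle 1->3->4->1, total 6 + (-8) + (-6), length 3.
Answer: λ = -8/3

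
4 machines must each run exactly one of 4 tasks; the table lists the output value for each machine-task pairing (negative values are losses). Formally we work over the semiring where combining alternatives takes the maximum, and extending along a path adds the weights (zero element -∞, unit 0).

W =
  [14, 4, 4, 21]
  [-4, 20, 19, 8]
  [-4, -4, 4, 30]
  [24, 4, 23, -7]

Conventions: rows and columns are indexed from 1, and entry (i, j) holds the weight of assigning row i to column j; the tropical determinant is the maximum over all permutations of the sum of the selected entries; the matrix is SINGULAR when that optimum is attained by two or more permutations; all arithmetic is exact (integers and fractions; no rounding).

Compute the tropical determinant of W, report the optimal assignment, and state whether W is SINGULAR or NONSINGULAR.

σ = (1, 2, 3, 4): 14 + 20 + 4 + (-7) = 31
σ = (1, 2, 4, 3): 14 + 20 + 30 + 23 = 87
σ = (1, 3, 2, 4): 14 + 19 + (-4) + (-7) = 22
σ = (1, 3, 4, 2): 14 + 19 + 30 + 4 = 67
σ = (1, 4, 2, 3): 14 + 8 + (-4) + 23 = 41
σ = (1, 4, 3, 2): 14 + 8 + 4 + 4 = 30
σ = (2, 1, 3, 4): 4 + (-4) + 4 + (-7) = -3
σ = (2, 1, 4, 3): 4 + (-4) + 30 + 23 = 53
σ = (2, 3, 1, 4): 4 + 19 + (-4) + (-7) = 12
σ = (2, 3, 4, 1): 4 + 19 + 30 + 24 = 77
σ = (2, 4, 1, 3): 4 + 8 + (-4) + 23 = 31
σ = (2, 4, 3, 1): 4 + 8 + 4 + 24 = 40
σ = (3, 1, 2, 4): 4 + (-4) + (-4) + (-7) = -11
σ = (3, 1, 4, 2): 4 + (-4) + 30 + 4 = 34
σ = (3, 2, 1, 4): 4 + 20 + (-4) + (-7) = 13
σ = (3, 2, 4, 1): 4 + 20 + 30 + 24 = 78
σ = (3, 4, 1, 2): 4 + 8 + (-4) + 4 = 12
σ = (3, 4, 2, 1): 4 + 8 + (-4) + 24 = 32
σ = (4, 1, 2, 3): 21 + (-4) + (-4) + 23 = 36
σ = (4, 1, 3, 2): 21 + (-4) + 4 + 4 = 25
σ = (4, 2, 1, 3): 21 + 20 + (-4) + 23 = 60
σ = (4, 2, 3, 1): 21 + 20 + 4 + 24 = 69
σ = (4, 3, 1, 2): 21 + 19 + (-4) + 4 = 40
σ = (4, 3, 2, 1): 21 + 19 + (-4) + 24 = 60
Optimal value attained by: σ = (1, 2, 4, 3).
Answer: det⊕(W) = 87; verdict: NONSINGULAR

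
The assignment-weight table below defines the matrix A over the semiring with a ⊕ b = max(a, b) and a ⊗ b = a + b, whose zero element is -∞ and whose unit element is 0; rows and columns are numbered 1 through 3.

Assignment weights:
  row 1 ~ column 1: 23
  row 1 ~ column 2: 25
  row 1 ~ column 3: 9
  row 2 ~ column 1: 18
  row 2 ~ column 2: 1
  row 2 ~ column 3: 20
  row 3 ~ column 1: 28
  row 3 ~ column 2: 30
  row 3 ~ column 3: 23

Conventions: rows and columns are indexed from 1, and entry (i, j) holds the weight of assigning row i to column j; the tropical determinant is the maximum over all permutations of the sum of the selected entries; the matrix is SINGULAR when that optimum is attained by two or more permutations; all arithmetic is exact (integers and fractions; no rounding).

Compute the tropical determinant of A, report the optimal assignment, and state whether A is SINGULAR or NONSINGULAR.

σ = (1, 2, 3): 23 + 1 + 23 = 47
σ = (1, 3, 2): 23 + 20 + 30 = 73
σ = (2, 1, 3): 25 + 18 + 23 = 66
σ = (2, 3, 1): 25 + 20 + 28 = 73
σ = (3, 1, 2): 9 + 18 + 30 = 57
σ = (3, 2, 1): 9 + 1 + 28 = 38
Optimal value attained by: σ = (1, 3, 2).
Answer: det⊕(A) = 73; verdict: SINGULAR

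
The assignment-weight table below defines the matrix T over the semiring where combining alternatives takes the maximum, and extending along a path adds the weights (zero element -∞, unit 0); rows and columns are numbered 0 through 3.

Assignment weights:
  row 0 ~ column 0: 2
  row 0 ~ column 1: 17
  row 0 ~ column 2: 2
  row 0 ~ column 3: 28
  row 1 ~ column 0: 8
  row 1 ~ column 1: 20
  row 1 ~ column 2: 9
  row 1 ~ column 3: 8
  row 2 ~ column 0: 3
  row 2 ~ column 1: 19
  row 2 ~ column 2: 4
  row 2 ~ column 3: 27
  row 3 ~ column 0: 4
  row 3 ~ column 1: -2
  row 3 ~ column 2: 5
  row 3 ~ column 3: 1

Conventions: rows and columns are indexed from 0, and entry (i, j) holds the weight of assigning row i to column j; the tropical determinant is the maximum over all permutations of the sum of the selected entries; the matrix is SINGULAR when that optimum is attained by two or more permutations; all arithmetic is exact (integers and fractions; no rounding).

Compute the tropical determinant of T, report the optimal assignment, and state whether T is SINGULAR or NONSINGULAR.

σ = (0, 1, 2, 3): 2 + 20 + 4 + 1 = 27
σ = (0, 1, 3, 2): 2 + 20 + 27 + 5 = 54
σ = (0, 2, 1, 3): 2 + 9 + 19 + 1 = 31
σ = (0, 2, 3, 1): 2 + 9 + 27 + (-2) = 36
σ = (0, 3, 1, 2): 2 + 8 + 19 + 5 = 34
σ = (0, 3, 2, 1): 2 + 8 + 4 + (-2) = 12
σ = (1, 0, 2, 3): 17 + 8 + 4 + 1 = 30
σ = (1, 0, 3, 2): 17 + 8 + 27 + 5 = 57
σ = (1, 2, 0, 3): 17 + 9 + 3 + 1 = 30
σ = (1, 2, 3, 0): 17 + 9 + 27 + 4 = 57
σ = (1, 3, 0, 2): 17 + 8 + 3 + 5 = 33
σ = (1, 3, 2, 0): 17 + 8 + 4 + 4 = 33
σ = (2, 0, 1, 3): 2 + 8 + 19 + 1 = 30
σ = (2, 0, 3, 1): 2 + 8 + 27 + (-2) = 35
σ = (2, 1, 0, 3): 2 + 20 + 3 + 1 = 26
σ = (2, 1, 3, 0): 2 + 20 + 27 + 4 = 53
σ = (2, 3, 0, 1): 2 + 8 + 3 + (-2) = 11
σ = (2, 3, 1, 0): 2 + 8 + 19 + 4 = 33
σ = (3, 0, 1, 2): 28 + 8 + 19 + 5 = 60
σ = (3, 0, 2, 1): 28 + 8 + 4 + (-2) = 38
σ = (3, 1, 0, 2): 28 + 20 + 3 + 5 = 56
σ = (3, 1, 2, 0): 28 + 20 + 4 + 4 = 56
σ = (3, 2, 0, 1): 28 + 9 + 3 + (-2) = 38
σ = (3, 2, 1, 0): 28 + 9 + 19 + 4 = 60
Optimal value attained by: σ = (3, 0, 1, 2).
Answer: det⊕(T) = 60; verdict: SINGULAR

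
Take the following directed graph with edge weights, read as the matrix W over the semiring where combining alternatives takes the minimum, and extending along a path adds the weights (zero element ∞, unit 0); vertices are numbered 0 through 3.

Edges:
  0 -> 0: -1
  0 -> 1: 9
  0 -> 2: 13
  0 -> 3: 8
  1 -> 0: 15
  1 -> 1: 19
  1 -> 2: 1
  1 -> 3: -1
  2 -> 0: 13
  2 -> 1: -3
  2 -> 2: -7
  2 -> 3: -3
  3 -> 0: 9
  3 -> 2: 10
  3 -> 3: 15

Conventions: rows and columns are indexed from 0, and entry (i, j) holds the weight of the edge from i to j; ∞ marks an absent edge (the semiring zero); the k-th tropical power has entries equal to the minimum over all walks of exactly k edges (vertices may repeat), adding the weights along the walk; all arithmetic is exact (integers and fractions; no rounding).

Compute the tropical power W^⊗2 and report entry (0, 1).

W^⊗2:
  [-2, 8, 6, 7]
  [8, -2, -6, -2]
  [6, -10, -14, -10]
  [8, 7, 3, 7]
Key observation: the optimum is the walk 0->0->1, with weight (-1) + 9 = 8.
Optimal value attained by: walk 0->0->1.
Answer: (W^⊗2)[0][1] = 8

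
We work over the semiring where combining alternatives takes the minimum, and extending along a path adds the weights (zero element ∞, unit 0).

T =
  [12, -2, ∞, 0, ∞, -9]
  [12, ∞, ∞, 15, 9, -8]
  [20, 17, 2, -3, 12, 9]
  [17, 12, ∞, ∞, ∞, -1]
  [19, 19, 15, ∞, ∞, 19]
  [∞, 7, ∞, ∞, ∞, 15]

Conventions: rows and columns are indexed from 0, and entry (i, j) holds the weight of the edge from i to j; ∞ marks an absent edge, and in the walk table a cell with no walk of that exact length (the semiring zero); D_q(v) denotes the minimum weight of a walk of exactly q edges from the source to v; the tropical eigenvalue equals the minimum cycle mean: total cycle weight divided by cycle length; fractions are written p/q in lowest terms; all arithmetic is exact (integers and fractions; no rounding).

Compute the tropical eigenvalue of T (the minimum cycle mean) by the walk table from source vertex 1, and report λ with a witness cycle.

q=0: [∞, 0, ∞, ∞, ∞, ∞]
q=1: [12, ∞, ∞, 15, 9, -8]
q=2: [24, -1, 24, 12, ∞, 3]
q=3: [11, 10, 26, 14, 8, -9]
q=4: [22, -2, 23, 11, 19, 2]
q=5: [10, 9, 25, 13, 7, -10]
q=6: [21, -3, 22, 10, 18, 1]
Optimal cycle mean attained by: cycle 1->5->1, total (-8) + 7, length 2.
Answer: λ = -1/2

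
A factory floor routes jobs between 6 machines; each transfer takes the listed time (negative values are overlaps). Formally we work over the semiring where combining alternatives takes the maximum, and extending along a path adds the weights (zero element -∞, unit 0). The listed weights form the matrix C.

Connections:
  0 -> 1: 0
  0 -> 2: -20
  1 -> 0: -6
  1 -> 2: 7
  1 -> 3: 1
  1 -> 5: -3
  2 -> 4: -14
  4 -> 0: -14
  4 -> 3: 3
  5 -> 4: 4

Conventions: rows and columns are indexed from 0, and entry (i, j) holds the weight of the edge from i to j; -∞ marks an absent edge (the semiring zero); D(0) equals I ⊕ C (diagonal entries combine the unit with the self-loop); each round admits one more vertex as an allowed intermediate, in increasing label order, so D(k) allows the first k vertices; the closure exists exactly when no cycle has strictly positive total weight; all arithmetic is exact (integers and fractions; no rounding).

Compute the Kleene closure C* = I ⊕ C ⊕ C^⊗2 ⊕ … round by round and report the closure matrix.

D(0):
  [0, 0, -20, -∞, -∞, -∞]
  [-6, 0, 7, 1, -∞, -3]
  [-∞, -∞, 0, -∞, -14, -∞]
  [-∞, -∞, -∞, 0, -∞, -∞]
  [-14, -∞, -∞, 3, 0, -∞]
  [-∞, -∞, -∞, -∞, 4, 0]
D(1):
  [0, 0, -20, -∞, -∞, -∞]
  [-6, 0, 7, 1, -∞, -3]
  [-∞, -∞, 0, -∞, -14, -∞]
  [-∞, -∞, -∞, 0, -∞, -∞]
  [-14, -14, -34, 3, 0, -∞]
  [-∞, -∞, -∞, -∞, 4, 0]
D(2):
  [0, 0, 7, 1, -∞, -3]
  [-6, 0, 7, 1, -∞, -3]
  [-∞, -∞, 0, -∞, -14, -∞]
  [-∞, -∞, -∞, 0, -∞, -∞]
  [-14, -14, -7, 3, 0, -17]
  [-∞, -∞, -∞, -∞, 4, 0]
D(3):
  [0, 0, 7, 1, -7, -3]
  [-6, 0, 7, 1, -7, -3]
  [-∞, -∞, 0, -∞, -14, -∞]
  [-∞, -∞, -∞, 0, -∞, -∞]
  [-14, -14, -7, 3, 0, -17]
  [-∞, -∞, -∞, -∞, 4, 0]
D(4):
  [0, 0, 7, 1, -7, -3]
  [-6, 0, 7, 1, -7, -3]
  [-∞, -∞, 0, -∞, -14, -∞]
  [-∞, -∞, -∞, 0, -∞, -∞]
  [-14, -14, -7, 3, 0, -17]
  [-∞, -∞, -∞, -∞, 4, 0]
D(5):
  [0, 0, 7, 1, -7, -3]
  [-6, 0, 7, 1, -7, -3]
  [-28, -28, 0, -11, -14, -31]
  [-∞, -∞, -∞, 0, -∞, -∞]
  [-14, -14, -7, 3, 0, -17]
  [-10, -10, -3, 7, 4, 0]
D(6):
  [0, 0, 7, 4, 1, -3]
  [-6, 0, 7, 4, 1, -3]
  [-28, -28, 0, -11, -14, -31]
  [-∞, -∞, -∞, 0, -∞, -∞]
  [-14, -14, -7, 3, 0, -17]
  [-10, -10, -3, 7, 4, 0]
Answer: C* = [[0, 0, 7, 4, 1, -3], [-6, 0, 7, 4, 1, -3], [-28, -28, 0, -11, -14, -31], [-∞, -∞, -∞, 0, -∞, -∞], [-14, -14, -7, 3, 0, -17], [-10, -10, -3, 7, 4, 0]]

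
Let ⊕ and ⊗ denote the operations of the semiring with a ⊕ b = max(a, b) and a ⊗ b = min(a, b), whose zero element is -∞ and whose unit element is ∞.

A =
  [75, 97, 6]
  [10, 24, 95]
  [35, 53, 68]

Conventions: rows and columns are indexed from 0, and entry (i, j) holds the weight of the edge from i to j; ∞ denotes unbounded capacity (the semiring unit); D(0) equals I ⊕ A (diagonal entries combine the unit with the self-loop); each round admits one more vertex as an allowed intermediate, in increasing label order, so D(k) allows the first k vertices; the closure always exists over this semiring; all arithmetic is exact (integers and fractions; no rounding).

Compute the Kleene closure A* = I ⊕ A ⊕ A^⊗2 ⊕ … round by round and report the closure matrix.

D(0):
  [∞, 97, 6]
  [10, ∞, 95]
  [35, 53, ∞]
D(1):
  [∞, 97, 6]
  [10, ∞, 95]
  [35, 53, ∞]
D(2):
  [∞, 97, 95]
  [10, ∞, 95]
  [35, 53, ∞]
D(3):
  [∞, 97, 95]
  [35, ∞, 95]
  [35, 53, ∞]
Answer: A* = [[∞, 97, 95], [35, ∞, 95], [35, 53, ∞]]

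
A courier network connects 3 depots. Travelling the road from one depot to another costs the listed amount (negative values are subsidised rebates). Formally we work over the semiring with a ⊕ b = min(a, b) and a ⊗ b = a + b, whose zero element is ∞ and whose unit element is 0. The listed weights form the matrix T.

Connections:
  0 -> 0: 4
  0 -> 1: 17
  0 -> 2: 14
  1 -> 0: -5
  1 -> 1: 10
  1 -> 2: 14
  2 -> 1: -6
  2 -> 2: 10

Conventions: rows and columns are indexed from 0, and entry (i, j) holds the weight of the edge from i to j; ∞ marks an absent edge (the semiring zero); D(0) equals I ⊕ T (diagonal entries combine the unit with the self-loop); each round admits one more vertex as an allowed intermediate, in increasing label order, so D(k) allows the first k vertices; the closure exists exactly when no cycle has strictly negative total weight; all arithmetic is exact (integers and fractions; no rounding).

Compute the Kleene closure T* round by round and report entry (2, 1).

D(0):
  [0, 17, 14]
  [-5, 0, 14]
  [∞, -6, 0]
D(1):
  [0, 17, 14]
  [-5, 0, 9]
  [∞, -6, 0]
D(2):
  [0, 17, 14]
  [-5, 0, 9]
  [-11, -6, 0]
D(3):
  [0, 8, 14]
  [-5, 0, 9]
  [-11, -6, 0]
Answer: T*[2][1] = -6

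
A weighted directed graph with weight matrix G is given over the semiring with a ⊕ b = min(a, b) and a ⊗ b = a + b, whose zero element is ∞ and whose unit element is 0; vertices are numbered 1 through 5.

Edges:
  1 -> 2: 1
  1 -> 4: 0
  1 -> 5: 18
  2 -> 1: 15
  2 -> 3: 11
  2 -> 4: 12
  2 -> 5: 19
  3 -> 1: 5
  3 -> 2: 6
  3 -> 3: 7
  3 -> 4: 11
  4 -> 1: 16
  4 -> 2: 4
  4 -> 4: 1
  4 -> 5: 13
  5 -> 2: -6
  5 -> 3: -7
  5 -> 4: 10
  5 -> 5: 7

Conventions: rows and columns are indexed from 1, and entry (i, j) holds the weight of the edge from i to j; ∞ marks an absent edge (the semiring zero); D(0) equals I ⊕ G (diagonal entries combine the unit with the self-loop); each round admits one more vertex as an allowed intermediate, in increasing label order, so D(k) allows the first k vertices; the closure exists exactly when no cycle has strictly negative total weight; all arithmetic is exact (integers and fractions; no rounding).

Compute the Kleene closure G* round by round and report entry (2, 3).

D(0):
  [0, 1, ∞, 0, 18]
  [15, 0, 11, 12, 19]
  [5, 6, 0, 11, ∞]
  [16, 4, ∞, 0, 13]
  [∞, -6, -7, 10, 0]
D(1):
  [0, 1, ∞, 0, 18]
  [15, 0, 11, 12, 19]
  [5, 6, 0, 5, 23]
  [16, 4, ∞, 0, 13]
  [∞, -6, -7, 10, 0]
D(2):
  [0, 1, 12, 0, 18]
  [15, 0, 11, 12, 19]
  [5, 6, 0, 5, 23]
  [16, 4, 15, 0, 13]
  [9, -6, -7, 6, 0]
D(3):
  [0, 1, 12, 0, 18]
  [15, 0, 11, 12, 19]
  [5, 6, 0, 5, 23]
  [16, 4, 15, 0, 13]
  [-2, -6, -7, -2, 0]
D(4):
  [0, 1, 12, 0, 13]
  [15, 0, 11, 12, 19]
  [5, 6, 0, 5, 18]
  [16, 4, 15, 0, 13]
  [-2, -6, -7, -2, 0]
D(5):
  [0, 1, 6, 0, 13]
  [15, 0, 11, 12, 19]
  [5, 6, 0, 5, 18]
  [11, 4, 6, 0, 13]
  [-2, -6, -7, -2, 0]
Answer: G*[2][3] = 11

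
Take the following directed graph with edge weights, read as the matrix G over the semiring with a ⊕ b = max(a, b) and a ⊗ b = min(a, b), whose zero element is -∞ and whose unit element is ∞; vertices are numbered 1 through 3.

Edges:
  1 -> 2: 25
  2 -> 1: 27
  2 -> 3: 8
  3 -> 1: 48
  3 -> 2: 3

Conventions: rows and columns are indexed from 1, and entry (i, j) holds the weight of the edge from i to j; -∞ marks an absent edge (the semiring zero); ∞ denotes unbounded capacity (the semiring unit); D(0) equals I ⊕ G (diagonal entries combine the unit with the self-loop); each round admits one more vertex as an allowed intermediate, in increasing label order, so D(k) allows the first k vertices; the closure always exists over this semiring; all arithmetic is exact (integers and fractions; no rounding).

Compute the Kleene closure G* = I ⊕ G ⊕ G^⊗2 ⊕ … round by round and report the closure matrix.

D(0):
  [∞, 25, -∞]
  [27, ∞, 8]
  [48, 3, ∞]
D(1):
  [∞, 25, -∞]
  [27, ∞, 8]
  [48, 25, ∞]
D(2):
  [∞, 25, 8]
  [27, ∞, 8]
  [48, 25, ∞]
D(3):
  [∞, 25, 8]
  [27, ∞, 8]
  [48, 25, ∞]
Answer: G* = [[∞, 25, 8], [27, ∞, 8], [48, 25, ∞]]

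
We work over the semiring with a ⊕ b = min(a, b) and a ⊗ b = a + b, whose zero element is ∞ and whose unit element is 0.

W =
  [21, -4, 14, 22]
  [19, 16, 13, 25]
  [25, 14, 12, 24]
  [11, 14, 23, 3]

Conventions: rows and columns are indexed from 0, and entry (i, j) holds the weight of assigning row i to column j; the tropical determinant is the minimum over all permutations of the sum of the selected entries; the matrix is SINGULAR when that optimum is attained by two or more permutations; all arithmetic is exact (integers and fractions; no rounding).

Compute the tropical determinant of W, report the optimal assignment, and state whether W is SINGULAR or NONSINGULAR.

σ = (0, 1, 2, 3): 21 + 16 + 12 + 3 = 52
σ = (0, 1, 3, 2): 21 + 16 + 24 + 23 = 84
σ = (0, 2, 1, 3): 21 + 13 + 14 + 3 = 51
σ = (0, 2, 3, 1): 21 + 13 + 24 + 14 = 72
σ = (0, 3, 1, 2): 21 + 25 + 14 + 23 = 83
σ = (0, 3, 2, 1): 21 + 25 + 12 + 14 = 72
σ = (1, 0, 2, 3): (-4) + 19 + 12 + 3 = 30
σ = (1, 0, 3, 2): (-4) + 19 + 24 + 23 = 62
σ = (1, 2, 0, 3): (-4) + 13 + 25 + 3 = 37
σ = (1, 2, 3, 0): (-4) + 13 + 24 + 11 = 44
σ = (1, 3, 0, 2): (-4) + 25 + 25 + 23 = 69
σ = (1, 3, 2, 0): (-4) + 25 + 12 + 11 = 44
σ = (2, 0, 1, 3): 14 + 19 + 14 + 3 = 50
σ = (2, 0, 3, 1): 14 + 19 + 24 + 14 = 71
σ = (2, 1, 0, 3): 14 + 16 + 25 + 3 = 58
σ = (2, 1, 3, 0): 14 + 16 + 24 + 11 = 65
σ = (2, 3, 0, 1): 14 + 25 + 25 + 14 = 78
σ = (2, 3, 1, 0): 14 + 25 + 14 + 11 = 64
σ = (3, 0, 1, 2): 22 + 19 + 14 + 23 = 78
σ = (3, 0, 2, 1): 22 + 19 + 12 + 14 = 67
σ = (3, 1, 0, 2): 22 + 16 + 25 + 23 = 86
σ = (3, 1, 2, 0): 22 + 16 + 12 + 11 = 61
σ = (3, 2, 0, 1): 22 + 13 + 25 + 14 = 74
σ = (3, 2, 1, 0): 22 + 13 + 14 + 11 = 60
Optimal value attained by: σ = (1, 0, 2, 3).
Answer: det⊕(W) = 30; verdict: NONSINGULAR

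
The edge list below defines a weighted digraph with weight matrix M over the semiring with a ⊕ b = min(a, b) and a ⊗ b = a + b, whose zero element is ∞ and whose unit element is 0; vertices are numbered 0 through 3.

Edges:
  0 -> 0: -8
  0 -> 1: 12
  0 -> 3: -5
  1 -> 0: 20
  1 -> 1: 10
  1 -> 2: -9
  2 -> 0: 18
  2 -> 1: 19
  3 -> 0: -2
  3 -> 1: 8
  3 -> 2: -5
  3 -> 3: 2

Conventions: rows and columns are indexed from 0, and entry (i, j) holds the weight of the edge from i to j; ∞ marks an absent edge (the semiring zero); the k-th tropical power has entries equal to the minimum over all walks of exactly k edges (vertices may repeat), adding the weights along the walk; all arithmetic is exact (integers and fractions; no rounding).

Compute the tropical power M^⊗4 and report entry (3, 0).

M^⊗2:
  [-16, 3, -10, -13]
  [9, 10, 1, 15]
  [10, 29, 10, 13]
  [-10, 10, -3, -7]
M^⊗3:
  [-24, -5, -18, -21]
  [1, 20, 1, 4]
  [2, 21, 8, 5]
  [-18, 1, -12, -15]
M^⊗4:
  [-32, -13, -26, -29]
  [-7, 12, -1, -4]
  [-6, 13, 0, -3]
  [-26, -7, -20, -23]
Key observation: the optimum is the walk 3->0->0->0->0, with weight (-2) + (-8) + (-8) + (-8) = -26.
Optimal value attained by: walk 3->0->0->0->0.
Answer: (M^⊗4)[3][0] = -26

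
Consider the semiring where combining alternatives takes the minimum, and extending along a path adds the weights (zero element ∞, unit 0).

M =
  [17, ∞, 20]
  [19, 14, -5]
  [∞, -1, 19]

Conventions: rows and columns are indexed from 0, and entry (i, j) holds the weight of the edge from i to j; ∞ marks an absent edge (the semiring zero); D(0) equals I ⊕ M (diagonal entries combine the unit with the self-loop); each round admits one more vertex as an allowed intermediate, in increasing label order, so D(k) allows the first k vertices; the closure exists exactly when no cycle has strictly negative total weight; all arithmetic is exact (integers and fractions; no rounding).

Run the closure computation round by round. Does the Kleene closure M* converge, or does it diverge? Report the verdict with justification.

D(0):
  [0, ∞, 20]
  [19, 0, -5]
  [∞, -1, 0]
D(1):
  [0, ∞, 20]
  [19, 0, -5]
  [∞, -1, 0]
Detection: at round 2, diagonal entry (2, 2) turns strictly negative.
Key observation: the cycle 2->1->2 has total weight (-1) + (-5), which is strictly negative.
Answer: DIVERGES — negative cycle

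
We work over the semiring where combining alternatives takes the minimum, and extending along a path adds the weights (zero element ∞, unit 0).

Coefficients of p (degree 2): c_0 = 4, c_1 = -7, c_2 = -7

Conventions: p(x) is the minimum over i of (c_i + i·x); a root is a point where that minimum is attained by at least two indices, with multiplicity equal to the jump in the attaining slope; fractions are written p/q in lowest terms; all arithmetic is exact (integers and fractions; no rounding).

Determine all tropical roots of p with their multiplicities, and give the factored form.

hull edge (i=0, c=4) to (i=1, c=-7): slope -11, span 1
hull edge (i=1, c=-7) to (i=2, c=-7): slope 0, span 1
Factored form: p(x) = -7 ⊗ (x ⊕ 0) ⊗ (x ⊕ 11)
Answer: roots = 0 (mult 1), 11 (mult 1)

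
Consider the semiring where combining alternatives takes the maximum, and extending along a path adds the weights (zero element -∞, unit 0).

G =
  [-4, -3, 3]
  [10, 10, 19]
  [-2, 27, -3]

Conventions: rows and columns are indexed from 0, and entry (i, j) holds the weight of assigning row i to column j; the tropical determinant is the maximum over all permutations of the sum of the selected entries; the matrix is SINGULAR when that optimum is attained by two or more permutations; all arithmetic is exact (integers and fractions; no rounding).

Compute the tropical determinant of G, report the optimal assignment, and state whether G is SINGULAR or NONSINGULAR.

σ = (0, 1, 2): (-4) + 10 + (-3) = 3
σ = (0, 2, 1): (-4) + 19 + 27 = 42
σ = (1, 0, 2): (-3) + 10 + (-3) = 4
σ = (1, 2, 0): (-3) + 19 + (-2) = 14
σ = (2, 0, 1): 3 + 10 + 27 = 40
σ = (2, 1, 0): 3 + 10 + (-2) = 11
Optimal value attained by: σ = (0, 2, 1).
Answer: det⊕(G) = 42; verdict: NONSINGULAR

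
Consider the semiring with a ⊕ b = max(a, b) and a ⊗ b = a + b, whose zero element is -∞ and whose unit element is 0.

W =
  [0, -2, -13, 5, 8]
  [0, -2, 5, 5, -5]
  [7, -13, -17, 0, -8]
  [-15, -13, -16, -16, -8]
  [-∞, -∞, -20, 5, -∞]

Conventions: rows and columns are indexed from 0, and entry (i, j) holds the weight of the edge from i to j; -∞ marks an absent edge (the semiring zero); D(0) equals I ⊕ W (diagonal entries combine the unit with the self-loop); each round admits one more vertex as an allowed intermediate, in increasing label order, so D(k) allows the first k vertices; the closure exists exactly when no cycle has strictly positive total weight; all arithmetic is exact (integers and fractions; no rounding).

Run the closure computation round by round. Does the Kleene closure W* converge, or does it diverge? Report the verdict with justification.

D(0):
  [0, -2, -13, 5, 8]
  [0, 0, 5, 5, -5]
  [7, -13, 0, 0, -8]
  [-15, -13, -16, 0, -8]
  [-∞, -∞, -20, 5, 0]
D(1):
  [0, -2, -13, 5, 8]
  [0, 0, 5, 5, 8]
  [7, 5, 0, 12, 15]
  [-15, -13, -16, 0, -7]
  [-∞, -∞, -20, 5, 0]
Detection: at round 2, diagonal entry (2, 2) turns strictly positive.
Key observation: the cycle 2->0->1->2 has total weight 7 + (-2) + 5, which is strictly positive.
Answer: DIVERGES — positive cycle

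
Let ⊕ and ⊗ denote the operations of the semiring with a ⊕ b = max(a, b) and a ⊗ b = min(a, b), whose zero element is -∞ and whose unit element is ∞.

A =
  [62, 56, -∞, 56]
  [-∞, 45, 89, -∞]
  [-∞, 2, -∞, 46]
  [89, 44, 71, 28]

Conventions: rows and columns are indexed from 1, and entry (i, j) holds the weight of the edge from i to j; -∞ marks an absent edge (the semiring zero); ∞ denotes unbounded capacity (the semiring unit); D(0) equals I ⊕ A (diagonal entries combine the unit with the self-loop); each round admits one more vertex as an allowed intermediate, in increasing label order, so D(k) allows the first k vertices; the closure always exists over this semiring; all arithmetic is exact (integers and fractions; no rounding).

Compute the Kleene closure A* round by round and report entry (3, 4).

D(0):
  [∞, 56, -∞, 56]
  [-∞, ∞, 89, -∞]
  [-∞, 2, ∞, 46]
  [89, 44, 71, ∞]
D(1):
  [∞, 56, -∞, 56]
  [-∞, ∞, 89, -∞]
  [-∞, 2, ∞, 46]
  [89, 56, 71, ∞]
D(2):
  [∞, 56, 56, 56]
  [-∞, ∞, 89, -∞]
  [-∞, 2, ∞, 46]
  [89, 56, 71, ∞]
D(3):
  [∞, 56, 56, 56]
  [-∞, ∞, 89, 46]
  [-∞, 2, ∞, 46]
  [89, 56, 71, ∞]
D(4):
  [∞, 56, 56, 56]
  [46, ∞, 89, 46]
  [46, 46, ∞, 46]
  [89, 56, 71, ∞]
Answer: A*[3][4] = 46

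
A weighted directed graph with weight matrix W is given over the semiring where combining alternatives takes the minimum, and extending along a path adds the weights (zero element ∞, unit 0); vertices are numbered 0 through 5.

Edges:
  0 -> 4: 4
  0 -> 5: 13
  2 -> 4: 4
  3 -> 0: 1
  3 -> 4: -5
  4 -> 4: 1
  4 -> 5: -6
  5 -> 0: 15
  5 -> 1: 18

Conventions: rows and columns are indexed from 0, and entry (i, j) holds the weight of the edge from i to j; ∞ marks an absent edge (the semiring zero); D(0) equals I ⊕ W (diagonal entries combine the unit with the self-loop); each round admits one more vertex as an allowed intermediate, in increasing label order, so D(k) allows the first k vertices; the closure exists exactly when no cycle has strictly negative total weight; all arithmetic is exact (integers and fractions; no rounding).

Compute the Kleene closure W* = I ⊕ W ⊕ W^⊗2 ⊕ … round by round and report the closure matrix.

D(0):
  [0, ∞, ∞, ∞, 4, 13]
  [∞, 0, ∞, ∞, ∞, ∞]
  [∞, ∞, 0, ∞, 4, ∞]
  [1, ∞, ∞, 0, -5, ∞]
  [∞, ∞, ∞, ∞, 0, -6]
  [15, 18, ∞, ∞, ∞, 0]
D(1):
  [0, ∞, ∞, ∞, 4, 13]
  [∞, 0, ∞, ∞, ∞, ∞]
  [∞, ∞, 0, ∞, 4, ∞]
  [1, ∞, ∞, 0, -5, 14]
  [∞, ∞, ∞, ∞, 0, -6]
  [15, 18, ∞, ∞, 19, 0]
D(2):
  [0, ∞, ∞, ∞, 4, 13]
  [∞, 0, ∞, ∞, ∞, ∞]
  [∞, ∞, 0, ∞, 4, ∞]
  [1, ∞, ∞, 0, -5, 14]
  [∞, ∞, ∞, ∞, 0, -6]
  [15, 18, ∞, ∞, 19, 0]
D(3):
  [0, ∞, ∞, ∞, 4, 13]
  [∞, 0, ∞, ∞, ∞, ∞]
  [∞, ∞, 0, ∞, 4, ∞]
  [1, ∞, ∞, 0, -5, 14]
  [∞, ∞, ∞, ∞, 0, -6]
  [15, 18, ∞, ∞, 19, 0]
D(4):
  [0, ∞, ∞, ∞, 4, 13]
  [∞, 0, ∞, ∞, ∞, ∞]
  [∞, ∞, 0, ∞, 4, ∞]
  [1, ∞, ∞, 0, -5, 14]
  [∞, ∞, ∞, ∞, 0, -6]
  [15, 18, ∞, ∞, 19, 0]
D(5):
  [0, ∞, ∞, ∞, 4, -2]
  [∞, 0, ∞, ∞, ∞, ∞]
  [∞, ∞, 0, ∞, 4, -2]
  [1, ∞, ∞, 0, -5, -11]
  [∞, ∞, ∞, ∞, 0, -6]
  [15, 18, ∞, ∞, 19, 0]
D(6):
  [0, 16, ∞, ∞, 4, -2]
  [∞, 0, ∞, ∞, ∞, ∞]
  [13, 16, 0, ∞, 4, -2]
  [1, 7, ∞, 0, -5, -11]
  [9, 12, ∞, ∞, 0, -6]
  [15, 18, ∞, ∞, 19, 0]
Answer: W* = [[0, 16, ∞, ∞, 4, -2], [∞, 0, ∞, ∞, ∞, ∞], [13, 16, 0, ∞, 4, -2], [1, 7, ∞, 0, -5, -11], [9, 12, ∞, ∞, 0, -6], [15, 18, ∞, ∞, 19, 0]]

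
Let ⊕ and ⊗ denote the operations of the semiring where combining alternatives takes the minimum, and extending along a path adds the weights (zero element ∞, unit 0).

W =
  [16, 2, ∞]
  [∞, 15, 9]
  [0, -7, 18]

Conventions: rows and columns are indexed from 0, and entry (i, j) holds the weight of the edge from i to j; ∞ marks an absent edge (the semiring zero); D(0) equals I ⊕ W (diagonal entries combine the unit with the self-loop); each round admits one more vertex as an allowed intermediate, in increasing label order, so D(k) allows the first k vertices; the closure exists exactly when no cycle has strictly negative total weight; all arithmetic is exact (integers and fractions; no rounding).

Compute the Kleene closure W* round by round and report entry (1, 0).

D(0):
  [0, 2, ∞]
  [∞, 0, 9]
  [0, -7, 0]
D(1):
  [0, 2, ∞]
  [∞, 0, 9]
  [0, -7, 0]
D(2):
  [0, 2, 11]
  [∞, 0, 9]
  [0, -7, 0]
D(3):
  [0, 2, 11]
  [9, 0, 9]
  [0, -7, 0]
Answer: W*[1][0] = 9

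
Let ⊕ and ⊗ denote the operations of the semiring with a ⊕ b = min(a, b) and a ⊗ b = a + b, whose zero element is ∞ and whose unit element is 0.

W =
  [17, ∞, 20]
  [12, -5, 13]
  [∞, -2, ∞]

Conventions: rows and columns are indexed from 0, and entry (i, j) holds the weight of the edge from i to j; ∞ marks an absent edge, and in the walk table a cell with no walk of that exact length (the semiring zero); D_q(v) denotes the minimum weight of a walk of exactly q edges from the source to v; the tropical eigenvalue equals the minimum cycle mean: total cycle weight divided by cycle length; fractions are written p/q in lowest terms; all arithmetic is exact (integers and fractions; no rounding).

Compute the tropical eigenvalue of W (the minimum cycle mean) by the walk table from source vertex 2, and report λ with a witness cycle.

q=0: [∞, ∞, 0]
q=1: [∞, -2, ∞]
q=2: [10, -7, 11]
q=3: [5, -12, 6]
Optimal cycle mean attained by: cycle 1->1, total (-5), length 1.
Answer: λ = -5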